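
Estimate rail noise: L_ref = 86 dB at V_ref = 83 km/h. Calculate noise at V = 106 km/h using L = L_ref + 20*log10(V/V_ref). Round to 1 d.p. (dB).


V/V_ref = 106 / 83 = 1.277108
log10(1.277108) = 0.106228
20 * 0.106228 = 2.1246
L = 86 + 2.1246 = 88.1 dB

88.1


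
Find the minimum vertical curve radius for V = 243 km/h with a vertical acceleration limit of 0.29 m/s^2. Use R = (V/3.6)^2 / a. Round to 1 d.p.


Convert speed: V = 243 / 3.6 = 67.5 m/s
V^2 = 4556.25 m^2/s^2
R_v = 4556.25 / 0.29
R_v = 15711.2 m

15711.2


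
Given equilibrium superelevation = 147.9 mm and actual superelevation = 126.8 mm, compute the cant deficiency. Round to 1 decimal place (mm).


Cant deficiency = equilibrium cant - actual cant
CD = 147.9 - 126.8
CD = 21.1 mm

21.1


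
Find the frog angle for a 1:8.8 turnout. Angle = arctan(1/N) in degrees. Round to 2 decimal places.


1/N = 1/8.8 = 0.113636
angle = arctan(0.113636) = 0.113151 rad
angle = 0.113151 * 180/pi = 6.48 degrees

6.48


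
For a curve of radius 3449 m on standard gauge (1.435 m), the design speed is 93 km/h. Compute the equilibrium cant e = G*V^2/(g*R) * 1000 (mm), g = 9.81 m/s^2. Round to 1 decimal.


Convert speed: V = 93 / 3.6 = 25.8333 m/s
Apply formula: e = 1.435 * 25.8333^2 / (9.81 * 3449)
e = 1.435 * 667.3611 / 33834.69
e = 0.028304 m = 28.3 mm

28.3


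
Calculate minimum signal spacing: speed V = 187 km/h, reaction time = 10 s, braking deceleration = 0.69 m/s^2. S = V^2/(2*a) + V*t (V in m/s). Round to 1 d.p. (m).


V = 187 / 3.6 = 51.9444 m/s
Braking distance = 51.9444^2 / (2*0.69) = 1955.2357 m
Sighting distance = 51.9444 * 10 = 519.4444 m
S = 1955.2357 + 519.4444 = 2474.7 m

2474.7


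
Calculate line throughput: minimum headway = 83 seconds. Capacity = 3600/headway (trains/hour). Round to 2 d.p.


Capacity = 3600 / headway
Capacity = 3600 / 83
Capacity = 43.37 trains/hour

43.37


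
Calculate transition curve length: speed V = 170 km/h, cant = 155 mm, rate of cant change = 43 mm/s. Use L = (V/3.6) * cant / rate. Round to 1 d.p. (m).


Convert speed: V = 170 / 3.6 = 47.2222 m/s
L = 47.2222 * 155 / 43
L = 7319.4444 / 43
L = 170.2 m

170.2


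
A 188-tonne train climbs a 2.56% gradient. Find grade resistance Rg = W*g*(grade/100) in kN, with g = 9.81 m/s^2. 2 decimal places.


Rg = W * 9.81 * grade / 100
Rg = 188 * 9.81 * 2.56 / 100
Rg = 1844.28 * 0.0256
Rg = 47.21 kN

47.21


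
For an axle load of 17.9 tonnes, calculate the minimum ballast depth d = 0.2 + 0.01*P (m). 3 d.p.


d = 0.2 + 0.01 * 17.9
d = 0.2 + 0.179
d = 0.379 m

0.379


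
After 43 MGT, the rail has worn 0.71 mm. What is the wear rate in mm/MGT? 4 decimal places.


Wear rate = total wear / cumulative tonnage
Rate = 0.71 / 43
Rate = 0.0165 mm/MGT

0.0165


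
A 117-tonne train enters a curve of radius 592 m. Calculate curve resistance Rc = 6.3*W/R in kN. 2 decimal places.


Rc = 6.3 * W / R
Rc = 6.3 * 117 / 592
Rc = 737.1 / 592
Rc = 1.25 kN

1.25


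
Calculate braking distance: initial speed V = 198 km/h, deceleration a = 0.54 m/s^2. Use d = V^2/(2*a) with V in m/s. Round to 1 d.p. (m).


Convert speed: V = 198 / 3.6 = 55.0 m/s
V^2 = 3025.0
d = 3025.0 / (2 * 0.54)
d = 3025.0 / 1.08
d = 2800.9 m

2800.9


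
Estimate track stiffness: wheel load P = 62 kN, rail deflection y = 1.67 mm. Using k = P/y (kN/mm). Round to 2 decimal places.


Track stiffness k = P / y
k = 62 / 1.67
k = 37.13 kN/mm

37.13


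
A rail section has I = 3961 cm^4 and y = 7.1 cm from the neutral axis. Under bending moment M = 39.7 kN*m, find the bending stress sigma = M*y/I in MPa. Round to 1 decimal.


Convert units:
M = 39.7 kN*m = 39700000 N*mm
y = 7.1 cm = 71 mm
I = 3961 cm^4 = 39610000 mm^4
sigma = 39700000 * 71 / 39610000
sigma = 71.2 MPa

71.2


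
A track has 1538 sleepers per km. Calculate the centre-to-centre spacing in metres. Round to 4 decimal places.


Spacing = 1000 m / number of sleepers
Spacing = 1000 / 1538
Spacing = 0.6502 m

0.6502


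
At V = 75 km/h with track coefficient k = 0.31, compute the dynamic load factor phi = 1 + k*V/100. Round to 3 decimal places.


phi = 1 + k * V / 100
phi = 1 + 0.31 * 75 / 100
phi = 1 + 0.2325
phi = 1.233

1.233


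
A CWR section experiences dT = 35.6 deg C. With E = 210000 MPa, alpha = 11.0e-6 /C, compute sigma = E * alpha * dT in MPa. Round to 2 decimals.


sigma = E * alpha * dT
sigma = 210000 * 11.0e-6 * 35.6
sigma = 2.31 * 35.6
sigma = 82.24 MPa

82.24


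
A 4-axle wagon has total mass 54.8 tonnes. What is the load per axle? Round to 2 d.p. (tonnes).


Load per axle = total weight / number of axles
Load = 54.8 / 4
Load = 13.70 tonnes

13.70


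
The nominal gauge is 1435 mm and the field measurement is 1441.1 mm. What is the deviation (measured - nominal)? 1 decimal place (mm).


Deviation = measured - nominal
Deviation = 1441.1 - 1435
Deviation = 6.1 mm

6.1


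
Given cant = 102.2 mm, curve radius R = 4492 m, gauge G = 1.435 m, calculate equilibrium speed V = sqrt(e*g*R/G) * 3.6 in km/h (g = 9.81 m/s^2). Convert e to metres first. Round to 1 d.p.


Convert cant: e = 102.2 mm = 0.1022 m
V_ms = sqrt(0.1022 * 9.81 * 4492 / 1.435)
V_ms = sqrt(3138.396059) = 56.0214 m/s
V = 56.0214 * 3.6 = 201.7 km/h

201.7


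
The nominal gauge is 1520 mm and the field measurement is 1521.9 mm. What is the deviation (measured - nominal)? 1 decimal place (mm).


Deviation = measured - nominal
Deviation = 1521.9 - 1520
Deviation = 1.9 mm

1.9


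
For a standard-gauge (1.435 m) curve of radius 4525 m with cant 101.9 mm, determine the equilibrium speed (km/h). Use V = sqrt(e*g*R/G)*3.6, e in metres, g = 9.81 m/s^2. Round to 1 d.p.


Convert cant: e = 101.9 mm = 0.1019 m
V_ms = sqrt(0.1019 * 9.81 * 4525 / 1.435)
V_ms = sqrt(3152.17176) = 56.1442 m/s
V = 56.1442 * 3.6 = 202.1 km/h

202.1


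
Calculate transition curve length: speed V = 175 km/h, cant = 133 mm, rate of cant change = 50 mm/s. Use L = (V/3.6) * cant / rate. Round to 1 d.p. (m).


Convert speed: V = 175 / 3.6 = 48.6111 m/s
L = 48.6111 * 133 / 50
L = 6465.2778 / 50
L = 129.3 m

129.3


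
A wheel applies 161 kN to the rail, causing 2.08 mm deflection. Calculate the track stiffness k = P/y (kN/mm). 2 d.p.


Track stiffness k = P / y
k = 161 / 2.08
k = 77.40 kN/mm

77.40


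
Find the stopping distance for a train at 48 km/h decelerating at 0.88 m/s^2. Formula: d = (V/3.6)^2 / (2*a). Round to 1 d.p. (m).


Convert speed: V = 48 / 3.6 = 13.3333 m/s
V^2 = 177.7778
d = 177.7778 / (2 * 0.88)
d = 177.7778 / 1.76
d = 101.0 m

101.0


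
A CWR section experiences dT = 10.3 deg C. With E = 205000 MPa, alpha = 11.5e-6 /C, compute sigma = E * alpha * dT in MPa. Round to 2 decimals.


sigma = E * alpha * dT
sigma = 205000 * 11.5e-6 * 10.3
sigma = 2.3575 * 10.3
sigma = 24.28 MPa

24.28


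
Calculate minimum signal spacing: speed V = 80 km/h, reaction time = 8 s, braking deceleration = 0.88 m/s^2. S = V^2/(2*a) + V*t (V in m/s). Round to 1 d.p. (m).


V = 80 / 3.6 = 22.2222 m/s
Braking distance = 22.2222^2 / (2*0.88) = 280.5836 m
Sighting distance = 22.2222 * 8 = 177.7778 m
S = 280.5836 + 177.7778 = 458.4 m

458.4


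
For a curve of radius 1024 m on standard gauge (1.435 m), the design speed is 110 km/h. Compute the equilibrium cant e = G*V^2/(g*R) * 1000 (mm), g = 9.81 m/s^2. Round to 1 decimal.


Convert speed: V = 110 / 3.6 = 30.5556 m/s
Apply formula: e = 1.435 * 30.5556^2 / (9.81 * 1024)
e = 1.435 * 933.642 / 10045.44
e = 0.133372 m = 133.4 mm

133.4


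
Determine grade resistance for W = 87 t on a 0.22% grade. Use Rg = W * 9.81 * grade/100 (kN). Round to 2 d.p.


Rg = W * 9.81 * grade / 100
Rg = 87 * 9.81 * 0.22 / 100
Rg = 853.47 * 0.0022
Rg = 1.88 kN

1.88


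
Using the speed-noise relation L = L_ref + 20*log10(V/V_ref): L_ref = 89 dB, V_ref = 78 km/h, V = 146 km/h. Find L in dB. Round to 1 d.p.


V/V_ref = 146 / 78 = 1.871795
log10(1.871795) = 0.272258
20 * 0.272258 = 5.4452
L = 89 + 5.4452 = 94.4 dB

94.4


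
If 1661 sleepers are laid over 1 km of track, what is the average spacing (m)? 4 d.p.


Spacing = 1000 m / number of sleepers
Spacing = 1000 / 1661
Spacing = 0.6020 m

0.6020


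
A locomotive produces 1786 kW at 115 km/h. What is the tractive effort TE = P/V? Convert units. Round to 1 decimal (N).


Convert: P = 1786 kW = 1786000 W
V = 115 / 3.6 = 31.9444 m/s
TE = 1786000 / 31.9444
TE = 55909.6 N

55909.6


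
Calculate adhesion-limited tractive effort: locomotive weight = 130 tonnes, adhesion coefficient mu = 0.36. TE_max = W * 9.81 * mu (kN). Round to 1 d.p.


TE_max = W * g * mu
TE_max = 130 * 9.81 * 0.36
TE_max = 1275.3 * 0.36
TE_max = 459.1 kN

459.1


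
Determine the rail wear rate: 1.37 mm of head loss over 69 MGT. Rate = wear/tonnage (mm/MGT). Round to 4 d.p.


Wear rate = total wear / cumulative tonnage
Rate = 1.37 / 69
Rate = 0.0199 mm/MGT

0.0199


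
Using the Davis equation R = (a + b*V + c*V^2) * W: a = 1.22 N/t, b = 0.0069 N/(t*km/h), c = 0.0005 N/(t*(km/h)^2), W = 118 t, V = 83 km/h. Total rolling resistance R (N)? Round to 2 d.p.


b*V = 0.0069 * 83 = 0.5727
c*V^2 = 0.0005 * 6889 = 3.4445
R_per_t = 1.22 + 0.5727 + 3.4445 = 5.2372 N/t
R_total = 5.2372 * 118 = 617.99 N

617.99


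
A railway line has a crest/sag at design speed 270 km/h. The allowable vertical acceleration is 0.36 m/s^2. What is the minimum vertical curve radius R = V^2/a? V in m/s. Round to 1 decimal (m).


Convert speed: V = 270 / 3.6 = 75.0 m/s
V^2 = 5625.0 m^2/s^2
R_v = 5625.0 / 0.36
R_v = 15625.0 m

15625.0


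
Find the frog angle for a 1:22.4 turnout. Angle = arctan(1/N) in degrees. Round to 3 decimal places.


1/N = 1/22.4 = 0.044643
angle = arctan(0.044643) = 0.044613 rad
angle = 0.044613 * 180/pi = 2.556 degrees

2.556


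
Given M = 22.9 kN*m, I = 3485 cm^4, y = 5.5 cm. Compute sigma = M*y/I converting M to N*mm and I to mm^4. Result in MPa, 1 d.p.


Convert units:
M = 22.9 kN*m = 22900000 N*mm
y = 5.5 cm = 55 mm
I = 3485 cm^4 = 34850000 mm^4
sigma = 22900000 * 55 / 34850000
sigma = 36.1 MPa

36.1


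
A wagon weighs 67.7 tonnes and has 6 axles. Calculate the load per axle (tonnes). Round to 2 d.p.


Load per axle = total weight / number of axles
Load = 67.7 / 6
Load = 11.28 tonnes

11.28


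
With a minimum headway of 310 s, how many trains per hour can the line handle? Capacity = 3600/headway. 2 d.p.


Capacity = 3600 / headway
Capacity = 3600 / 310
Capacity = 11.61 trains/hour

11.61


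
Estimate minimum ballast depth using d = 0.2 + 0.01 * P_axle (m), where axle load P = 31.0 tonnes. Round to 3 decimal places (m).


d = 0.2 + 0.01 * 31.0
d = 0.2 + 0.31
d = 0.510 m

0.510


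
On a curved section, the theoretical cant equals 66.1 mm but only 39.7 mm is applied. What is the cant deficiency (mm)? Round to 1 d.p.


Cant deficiency = equilibrium cant - actual cant
CD = 66.1 - 39.7
CD = 26.4 mm

26.4


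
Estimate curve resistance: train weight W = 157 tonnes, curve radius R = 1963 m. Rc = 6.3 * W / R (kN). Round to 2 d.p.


Rc = 6.3 * W / R
Rc = 6.3 * 157 / 1963
Rc = 989.1 / 1963
Rc = 0.50 kN

0.50


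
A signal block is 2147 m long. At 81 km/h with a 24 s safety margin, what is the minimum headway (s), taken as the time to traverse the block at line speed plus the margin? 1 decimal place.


V = 81 / 3.6 = 22.5 m/s
Block traversal time = 2147 / 22.5 = 95.4222 s
Headway = 95.4222 + 24
Headway = 119.4 s

119.4


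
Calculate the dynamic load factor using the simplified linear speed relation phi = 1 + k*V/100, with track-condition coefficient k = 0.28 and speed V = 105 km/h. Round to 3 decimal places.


phi = 1 + k * V / 100
phi = 1 + 0.28 * 105 / 100
phi = 1 + 0.294
phi = 1.294

1.294


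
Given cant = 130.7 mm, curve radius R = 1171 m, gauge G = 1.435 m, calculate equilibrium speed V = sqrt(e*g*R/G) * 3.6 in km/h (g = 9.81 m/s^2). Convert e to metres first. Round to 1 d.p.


Convert cant: e = 130.7 mm = 0.1307 m
V_ms = sqrt(0.1307 * 9.81 * 1171 / 1.435)
V_ms = sqrt(1046.284012) = 32.3463 m/s
V = 32.3463 * 3.6 = 116.4 km/h

116.4


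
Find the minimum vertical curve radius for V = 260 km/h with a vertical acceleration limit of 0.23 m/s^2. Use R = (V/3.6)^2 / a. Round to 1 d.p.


Convert speed: V = 260 / 3.6 = 72.2222 m/s
V^2 = 5216.0494 m^2/s^2
R_v = 5216.0494 / 0.23
R_v = 22678.5 m

22678.5


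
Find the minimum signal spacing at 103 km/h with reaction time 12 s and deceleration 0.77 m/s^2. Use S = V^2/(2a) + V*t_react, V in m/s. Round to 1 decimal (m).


V = 103 / 3.6 = 28.6111 m/s
Braking distance = 28.6111^2 / (2*0.77) = 531.5556 m
Sighting distance = 28.6111 * 12 = 343.3333 m
S = 531.5556 + 343.3333 = 874.9 m

874.9


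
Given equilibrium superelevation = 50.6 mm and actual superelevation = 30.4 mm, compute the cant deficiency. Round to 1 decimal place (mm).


Cant deficiency = equilibrium cant - actual cant
CD = 50.6 - 30.4
CD = 20.2 mm

20.2


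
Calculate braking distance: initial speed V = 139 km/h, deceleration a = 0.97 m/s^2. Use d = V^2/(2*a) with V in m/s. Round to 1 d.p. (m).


Convert speed: V = 139 / 3.6 = 38.6111 m/s
V^2 = 1490.8179
d = 1490.8179 / (2 * 0.97)
d = 1490.8179 / 1.94
d = 768.5 m

768.5


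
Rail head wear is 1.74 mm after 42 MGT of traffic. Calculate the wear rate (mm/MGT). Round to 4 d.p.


Wear rate = total wear / cumulative tonnage
Rate = 1.74 / 42
Rate = 0.0414 mm/MGT

0.0414


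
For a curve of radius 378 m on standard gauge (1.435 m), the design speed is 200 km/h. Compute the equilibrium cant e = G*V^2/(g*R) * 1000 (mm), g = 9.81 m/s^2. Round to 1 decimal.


Convert speed: V = 200 / 3.6 = 55.5556 m/s
Apply formula: e = 1.435 * 55.5556^2 / (9.81 * 378)
e = 1.435 * 3086.4198 / 3708.18
e = 1.19439 m = 1194.4 mm

1194.4


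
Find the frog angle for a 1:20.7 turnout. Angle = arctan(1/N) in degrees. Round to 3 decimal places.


1/N = 1/20.7 = 0.048309
angle = arctan(0.048309) = 0.048272 rad
angle = 0.048272 * 180/pi = 2.766 degrees

2.766


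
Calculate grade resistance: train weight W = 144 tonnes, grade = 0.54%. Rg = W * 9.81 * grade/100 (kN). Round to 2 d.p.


Rg = W * 9.81 * grade / 100
Rg = 144 * 9.81 * 0.54 / 100
Rg = 1412.64 * 0.0054
Rg = 7.63 kN

7.63


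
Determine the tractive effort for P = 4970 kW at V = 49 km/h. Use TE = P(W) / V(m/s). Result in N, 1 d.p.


Convert: P = 4970 kW = 4970000 W
V = 49 / 3.6 = 13.6111 m/s
TE = 4970000 / 13.6111
TE = 365142.9 N

365142.9


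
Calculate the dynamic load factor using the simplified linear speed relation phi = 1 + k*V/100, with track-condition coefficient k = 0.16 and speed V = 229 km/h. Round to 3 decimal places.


phi = 1 + k * V / 100
phi = 1 + 0.16 * 229 / 100
phi = 1 + 0.3664
phi = 1.366

1.366


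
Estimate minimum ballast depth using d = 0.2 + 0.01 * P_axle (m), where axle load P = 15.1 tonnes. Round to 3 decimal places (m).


d = 0.2 + 0.01 * 15.1
d = 0.2 + 0.151
d = 0.351 m

0.351


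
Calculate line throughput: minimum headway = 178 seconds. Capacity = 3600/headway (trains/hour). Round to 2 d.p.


Capacity = 3600 / headway
Capacity = 3600 / 178
Capacity = 20.22 trains/hour

20.22


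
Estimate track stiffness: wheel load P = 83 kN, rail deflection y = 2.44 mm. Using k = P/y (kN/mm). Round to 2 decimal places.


Track stiffness k = P / y
k = 83 / 2.44
k = 34.02 kN/mm

34.02


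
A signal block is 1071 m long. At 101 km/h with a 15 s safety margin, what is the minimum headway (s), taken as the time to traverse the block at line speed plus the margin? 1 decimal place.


V = 101 / 3.6 = 28.0556 m/s
Block traversal time = 1071 / 28.0556 = 38.1743 s
Headway = 38.1743 + 15
Headway = 53.2 s

53.2


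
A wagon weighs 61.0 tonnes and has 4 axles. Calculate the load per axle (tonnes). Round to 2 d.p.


Load per axle = total weight / number of axles
Load = 61.0 / 4
Load = 15.25 tonnes

15.25


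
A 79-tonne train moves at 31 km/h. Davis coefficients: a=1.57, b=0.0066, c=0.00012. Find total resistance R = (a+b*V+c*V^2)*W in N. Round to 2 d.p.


b*V = 0.0066 * 31 = 0.2046
c*V^2 = 0.00012 * 961 = 0.11532
R_per_t = 1.57 + 0.2046 + 0.11532 = 1.88992 N/t
R_total = 1.88992 * 79 = 149.30 N

149.30


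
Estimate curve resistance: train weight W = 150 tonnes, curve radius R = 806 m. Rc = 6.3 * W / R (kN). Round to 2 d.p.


Rc = 6.3 * W / R
Rc = 6.3 * 150 / 806
Rc = 945.0 / 806
Rc = 1.17 kN

1.17


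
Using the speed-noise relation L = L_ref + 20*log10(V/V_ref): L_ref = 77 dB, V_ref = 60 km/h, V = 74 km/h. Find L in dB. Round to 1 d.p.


V/V_ref = 74 / 60 = 1.233333
log10(1.233333) = 0.09108
20 * 0.09108 = 1.8216
L = 77 + 1.8216 = 78.8 dB

78.8


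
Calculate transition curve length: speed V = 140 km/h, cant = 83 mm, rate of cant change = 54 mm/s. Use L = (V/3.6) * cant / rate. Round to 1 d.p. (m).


Convert speed: V = 140 / 3.6 = 38.8889 m/s
L = 38.8889 * 83 / 54
L = 3227.7778 / 54
L = 59.8 m

59.8


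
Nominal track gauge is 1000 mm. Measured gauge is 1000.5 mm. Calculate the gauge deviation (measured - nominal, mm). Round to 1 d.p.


Deviation = measured - nominal
Deviation = 1000.5 - 1000
Deviation = 0.5 mm

0.5


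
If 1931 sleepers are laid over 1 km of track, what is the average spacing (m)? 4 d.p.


Spacing = 1000 m / number of sleepers
Spacing = 1000 / 1931
Spacing = 0.5179 m

0.5179


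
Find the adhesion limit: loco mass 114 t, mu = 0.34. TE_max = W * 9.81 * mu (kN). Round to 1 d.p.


TE_max = W * g * mu
TE_max = 114 * 9.81 * 0.34
TE_max = 1118.34 * 0.34
TE_max = 380.2 kN

380.2


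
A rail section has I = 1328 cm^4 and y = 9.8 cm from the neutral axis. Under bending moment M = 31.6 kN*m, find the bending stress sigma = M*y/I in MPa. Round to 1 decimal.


Convert units:
M = 31.6 kN*m = 31600000 N*mm
y = 9.8 cm = 98 mm
I = 1328 cm^4 = 13280000 mm^4
sigma = 31600000 * 98 / 13280000
sigma = 233.2 MPa

233.2


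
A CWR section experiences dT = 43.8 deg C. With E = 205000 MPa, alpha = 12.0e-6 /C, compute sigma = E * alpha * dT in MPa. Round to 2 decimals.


sigma = E * alpha * dT
sigma = 205000 * 12.0e-6 * 43.8
sigma = 2.46 * 43.8
sigma = 107.75 MPa

107.75


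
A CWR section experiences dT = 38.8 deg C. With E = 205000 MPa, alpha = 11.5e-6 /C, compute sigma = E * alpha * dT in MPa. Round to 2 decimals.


sigma = E * alpha * dT
sigma = 205000 * 11.5e-6 * 38.8
sigma = 2.3575 * 38.8
sigma = 91.47 MPa

91.47


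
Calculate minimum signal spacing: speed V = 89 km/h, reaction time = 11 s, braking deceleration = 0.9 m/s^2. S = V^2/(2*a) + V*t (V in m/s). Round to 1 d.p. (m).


V = 89 / 3.6 = 24.7222 m/s
Braking distance = 24.7222^2 / (2*0.9) = 339.549 m
Sighting distance = 24.7222 * 11 = 271.9444 m
S = 339.549 + 271.9444 = 611.5 m

611.5


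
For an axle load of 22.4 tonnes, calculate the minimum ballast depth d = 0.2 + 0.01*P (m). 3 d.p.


d = 0.2 + 0.01 * 22.4
d = 0.2 + 0.224
d = 0.424 m

0.424


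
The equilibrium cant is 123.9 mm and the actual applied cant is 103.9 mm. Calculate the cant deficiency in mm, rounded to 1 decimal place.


Cant deficiency = equilibrium cant - actual cant
CD = 123.9 - 103.9
CD = 20.0 mm

20.0


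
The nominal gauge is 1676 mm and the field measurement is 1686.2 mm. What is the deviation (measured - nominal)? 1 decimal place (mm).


Deviation = measured - nominal
Deviation = 1686.2 - 1676
Deviation = 10.2 mm

10.2


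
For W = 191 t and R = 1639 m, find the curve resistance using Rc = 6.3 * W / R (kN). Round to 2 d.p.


Rc = 6.3 * W / R
Rc = 6.3 * 191 / 1639
Rc = 1203.3 / 1639
Rc = 0.73 kN

0.73


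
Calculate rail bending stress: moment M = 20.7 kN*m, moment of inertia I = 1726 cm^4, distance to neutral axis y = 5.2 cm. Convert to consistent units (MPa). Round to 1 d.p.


Convert units:
M = 20.7 kN*m = 20700000 N*mm
y = 5.2 cm = 52 mm
I = 1726 cm^4 = 17260000 mm^4
sigma = 20700000 * 52 / 17260000
sigma = 62.4 MPa

62.4


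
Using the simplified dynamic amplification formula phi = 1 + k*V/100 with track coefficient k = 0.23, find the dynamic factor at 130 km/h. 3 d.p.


phi = 1 + k * V / 100
phi = 1 + 0.23 * 130 / 100
phi = 1 + 0.299
phi = 1.299

1.299


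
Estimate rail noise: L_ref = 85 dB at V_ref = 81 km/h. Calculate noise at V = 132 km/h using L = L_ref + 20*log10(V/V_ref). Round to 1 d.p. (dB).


V/V_ref = 132 / 81 = 1.62963
log10(1.62963) = 0.212089
20 * 0.212089 = 4.2418
L = 85 + 4.2418 = 89.2 dB

89.2


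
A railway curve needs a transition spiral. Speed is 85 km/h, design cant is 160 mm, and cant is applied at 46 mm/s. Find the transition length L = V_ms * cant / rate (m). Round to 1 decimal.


Convert speed: V = 85 / 3.6 = 23.6111 m/s
L = 23.6111 * 160 / 46
L = 3777.7778 / 46
L = 82.1 m

82.1


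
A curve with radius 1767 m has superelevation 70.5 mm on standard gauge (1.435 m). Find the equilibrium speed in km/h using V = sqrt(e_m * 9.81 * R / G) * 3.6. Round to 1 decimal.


Convert cant: e = 70.5 mm = 0.0705 m
V_ms = sqrt(0.0705 * 9.81 * 1767 / 1.435)
V_ms = sqrt(851.613962) = 29.1824 m/s
V = 29.1824 * 3.6 = 105.1 km/h

105.1


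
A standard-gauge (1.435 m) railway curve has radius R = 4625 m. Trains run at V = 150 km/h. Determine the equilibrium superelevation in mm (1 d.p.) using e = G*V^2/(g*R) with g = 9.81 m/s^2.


Convert speed: V = 150 / 3.6 = 41.6667 m/s
Apply formula: e = 1.435 * 41.6667^2 / (9.81 * 4625)
e = 1.435 * 1736.1111 / 45371.25
e = 0.05491 m = 54.9 mm

54.9


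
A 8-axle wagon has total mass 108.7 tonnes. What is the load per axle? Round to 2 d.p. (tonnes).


Load per axle = total weight / number of axles
Load = 108.7 / 8
Load = 13.59 tonnes

13.59


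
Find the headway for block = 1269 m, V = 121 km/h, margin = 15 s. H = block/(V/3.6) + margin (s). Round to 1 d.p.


V = 121 / 3.6 = 33.6111 m/s
Block traversal time = 1269 / 33.6111 = 37.7554 s
Headway = 37.7554 + 15
Headway = 52.8 s

52.8


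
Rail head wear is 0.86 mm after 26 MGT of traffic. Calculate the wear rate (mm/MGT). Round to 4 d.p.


Wear rate = total wear / cumulative tonnage
Rate = 0.86 / 26
Rate = 0.0331 mm/MGT

0.0331


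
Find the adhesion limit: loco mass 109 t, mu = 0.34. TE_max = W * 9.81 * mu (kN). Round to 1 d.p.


TE_max = W * g * mu
TE_max = 109 * 9.81 * 0.34
TE_max = 1069.29 * 0.34
TE_max = 363.6 kN

363.6


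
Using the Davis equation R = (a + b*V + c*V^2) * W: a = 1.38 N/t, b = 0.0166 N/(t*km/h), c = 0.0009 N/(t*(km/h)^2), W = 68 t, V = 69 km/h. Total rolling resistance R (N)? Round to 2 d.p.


b*V = 0.0166 * 69 = 1.1454
c*V^2 = 0.0009 * 4761 = 4.2849
R_per_t = 1.38 + 1.1454 + 4.2849 = 6.8103 N/t
R_total = 6.8103 * 68 = 463.10 N

463.10


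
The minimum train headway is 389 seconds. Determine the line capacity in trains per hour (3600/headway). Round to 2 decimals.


Capacity = 3600 / headway
Capacity = 3600 / 389
Capacity = 9.25 trains/hour

9.25


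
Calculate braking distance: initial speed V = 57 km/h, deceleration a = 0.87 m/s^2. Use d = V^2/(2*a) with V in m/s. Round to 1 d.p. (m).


Convert speed: V = 57 / 3.6 = 15.8333 m/s
V^2 = 250.6944
d = 250.6944 / (2 * 0.87)
d = 250.6944 / 1.74
d = 144.1 m

144.1


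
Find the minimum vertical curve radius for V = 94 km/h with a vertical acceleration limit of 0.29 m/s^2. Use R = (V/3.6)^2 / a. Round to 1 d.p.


Convert speed: V = 94 / 3.6 = 26.1111 m/s
V^2 = 681.7901 m^2/s^2
R_v = 681.7901 / 0.29
R_v = 2351.0 m

2351.0


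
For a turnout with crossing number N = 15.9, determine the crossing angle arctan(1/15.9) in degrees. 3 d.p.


1/N = 1/15.9 = 0.062893
angle = arctan(0.062893) = 0.06281 rad
angle = 0.06281 * 180/pi = 3.599 degrees

3.599


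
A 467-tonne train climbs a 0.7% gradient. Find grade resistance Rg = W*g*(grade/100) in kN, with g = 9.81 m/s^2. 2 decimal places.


Rg = W * 9.81 * grade / 100
Rg = 467 * 9.81 * 0.7 / 100
Rg = 4581.27 * 0.007
Rg = 32.07 kN

32.07


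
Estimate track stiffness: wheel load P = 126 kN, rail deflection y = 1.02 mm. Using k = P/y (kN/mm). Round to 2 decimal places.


Track stiffness k = P / y
k = 126 / 1.02
k = 123.53 kN/mm

123.53


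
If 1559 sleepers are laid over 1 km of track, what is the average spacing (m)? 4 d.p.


Spacing = 1000 m / number of sleepers
Spacing = 1000 / 1559
Spacing = 0.6414 m

0.6414


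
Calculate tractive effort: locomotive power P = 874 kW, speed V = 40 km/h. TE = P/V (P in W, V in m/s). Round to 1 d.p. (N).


Convert: P = 874 kW = 874000 W
V = 40 / 3.6 = 11.1111 m/s
TE = 874000 / 11.1111
TE = 78660.0 N

78660.0


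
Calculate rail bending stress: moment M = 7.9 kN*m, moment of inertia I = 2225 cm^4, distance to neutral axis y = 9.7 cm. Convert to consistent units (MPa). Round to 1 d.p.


Convert units:
M = 7.9 kN*m = 7900000 N*mm
y = 9.7 cm = 97 mm
I = 2225 cm^4 = 22250000 mm^4
sigma = 7900000 * 97 / 22250000
sigma = 34.4 MPa

34.4


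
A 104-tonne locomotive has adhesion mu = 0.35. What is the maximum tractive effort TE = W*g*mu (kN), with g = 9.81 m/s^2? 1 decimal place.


TE_max = W * g * mu
TE_max = 104 * 9.81 * 0.35
TE_max = 1020.24 * 0.35
TE_max = 357.1 kN

357.1


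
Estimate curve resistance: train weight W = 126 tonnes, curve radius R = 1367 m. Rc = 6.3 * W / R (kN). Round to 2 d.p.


Rc = 6.3 * W / R
Rc = 6.3 * 126 / 1367
Rc = 793.8 / 1367
Rc = 0.58 kN

0.58


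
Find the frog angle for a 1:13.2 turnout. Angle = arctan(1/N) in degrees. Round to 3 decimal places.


1/N = 1/13.2 = 0.075758
angle = arctan(0.075758) = 0.075613 rad
angle = 0.075613 * 180/pi = 4.332 degrees

4.332


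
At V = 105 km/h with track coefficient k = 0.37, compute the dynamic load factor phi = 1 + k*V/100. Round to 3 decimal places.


phi = 1 + k * V / 100
phi = 1 + 0.37 * 105 / 100
phi = 1 + 0.3885
phi = 1.389

1.389


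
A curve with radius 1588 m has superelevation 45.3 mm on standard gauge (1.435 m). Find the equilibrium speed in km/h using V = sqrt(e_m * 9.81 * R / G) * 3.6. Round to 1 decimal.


Convert cant: e = 45.3 mm = 0.0453 m
V_ms = sqrt(0.0453 * 9.81 * 1588 / 1.435)
V_ms = sqrt(491.774275) = 22.176 m/s
V = 22.176 * 3.6 = 79.8 km/h

79.8


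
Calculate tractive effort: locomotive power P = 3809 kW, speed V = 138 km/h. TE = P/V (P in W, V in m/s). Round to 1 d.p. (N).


Convert: P = 3809 kW = 3809000 W
V = 138 / 3.6 = 38.3333 m/s
TE = 3809000 / 38.3333
TE = 99365.2 N

99365.2


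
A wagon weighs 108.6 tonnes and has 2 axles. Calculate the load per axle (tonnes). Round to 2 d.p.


Load per axle = total weight / number of axles
Load = 108.6 / 2
Load = 54.30 tonnes

54.30


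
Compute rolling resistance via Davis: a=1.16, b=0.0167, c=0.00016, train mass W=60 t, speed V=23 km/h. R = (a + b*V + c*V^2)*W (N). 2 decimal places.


b*V = 0.0167 * 23 = 0.3841
c*V^2 = 0.00016 * 529 = 0.08464
R_per_t = 1.16 + 0.3841 + 0.08464 = 1.62874 N/t
R_total = 1.62874 * 60 = 97.72 N

97.72


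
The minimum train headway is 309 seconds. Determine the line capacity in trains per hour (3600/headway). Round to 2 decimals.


Capacity = 3600 / headway
Capacity = 3600 / 309
Capacity = 11.65 trains/hour

11.65


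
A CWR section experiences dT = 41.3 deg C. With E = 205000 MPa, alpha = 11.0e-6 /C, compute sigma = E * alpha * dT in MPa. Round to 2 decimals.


sigma = E * alpha * dT
sigma = 205000 * 11.0e-6 * 41.3
sigma = 2.255 * 41.3
sigma = 93.13 MPa

93.13


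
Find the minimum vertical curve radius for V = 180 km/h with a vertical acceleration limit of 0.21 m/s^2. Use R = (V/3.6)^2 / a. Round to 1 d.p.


Convert speed: V = 180 / 3.6 = 50.0 m/s
V^2 = 2500.0 m^2/s^2
R_v = 2500.0 / 0.21
R_v = 11904.8 m

11904.8


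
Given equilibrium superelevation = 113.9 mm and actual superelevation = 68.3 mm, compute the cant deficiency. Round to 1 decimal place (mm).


Cant deficiency = equilibrium cant - actual cant
CD = 113.9 - 68.3
CD = 45.6 mm

45.6


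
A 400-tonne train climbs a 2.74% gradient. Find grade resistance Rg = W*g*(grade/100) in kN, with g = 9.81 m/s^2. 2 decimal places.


Rg = W * 9.81 * grade / 100
Rg = 400 * 9.81 * 2.74 / 100
Rg = 3924.0 * 0.0274
Rg = 107.52 kN

107.52


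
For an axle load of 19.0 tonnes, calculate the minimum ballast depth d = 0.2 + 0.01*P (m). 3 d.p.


d = 0.2 + 0.01 * 19.0
d = 0.2 + 0.19
d = 0.390 m

0.390


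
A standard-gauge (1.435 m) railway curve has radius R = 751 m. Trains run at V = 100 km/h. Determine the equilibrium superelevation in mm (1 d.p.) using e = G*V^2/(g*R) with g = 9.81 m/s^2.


Convert speed: V = 100 / 3.6 = 27.7778 m/s
Apply formula: e = 1.435 * 27.7778^2 / (9.81 * 751)
e = 1.435 * 771.6049 / 7367.31
e = 0.150293 m = 150.3 mm

150.3


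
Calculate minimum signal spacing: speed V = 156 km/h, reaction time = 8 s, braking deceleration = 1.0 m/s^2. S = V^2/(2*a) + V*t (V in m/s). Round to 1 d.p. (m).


V = 156 / 3.6 = 43.3333 m/s
Braking distance = 43.3333^2 / (2*1.0) = 938.8889 m
Sighting distance = 43.3333 * 8 = 346.6667 m
S = 938.8889 + 346.6667 = 1285.6 m

1285.6


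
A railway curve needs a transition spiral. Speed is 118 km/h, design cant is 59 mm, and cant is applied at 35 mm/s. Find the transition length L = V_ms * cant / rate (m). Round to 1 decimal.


Convert speed: V = 118 / 3.6 = 32.7778 m/s
L = 32.7778 * 59 / 35
L = 1933.8889 / 35
L = 55.3 m

55.3


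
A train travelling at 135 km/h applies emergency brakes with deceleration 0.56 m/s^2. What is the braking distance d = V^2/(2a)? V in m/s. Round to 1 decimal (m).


Convert speed: V = 135 / 3.6 = 37.5 m/s
V^2 = 1406.25
d = 1406.25 / (2 * 0.56)
d = 1406.25 / 1.12
d = 1255.6 m

1255.6


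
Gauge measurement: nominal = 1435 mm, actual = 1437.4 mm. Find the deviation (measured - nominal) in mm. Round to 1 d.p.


Deviation = measured - nominal
Deviation = 1437.4 - 1435
Deviation = 2.4 mm

2.4


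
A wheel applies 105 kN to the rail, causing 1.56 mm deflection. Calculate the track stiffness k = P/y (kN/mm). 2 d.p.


Track stiffness k = P / y
k = 105 / 1.56
k = 67.31 kN/mm

67.31


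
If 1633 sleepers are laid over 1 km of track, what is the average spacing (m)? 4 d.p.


Spacing = 1000 m / number of sleepers
Spacing = 1000 / 1633
Spacing = 0.6124 m

0.6124


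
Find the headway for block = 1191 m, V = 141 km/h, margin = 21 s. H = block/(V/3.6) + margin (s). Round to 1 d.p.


V = 141 / 3.6 = 39.1667 m/s
Block traversal time = 1191 / 39.1667 = 30.4085 s
Headway = 30.4085 + 21
Headway = 51.4 s

51.4


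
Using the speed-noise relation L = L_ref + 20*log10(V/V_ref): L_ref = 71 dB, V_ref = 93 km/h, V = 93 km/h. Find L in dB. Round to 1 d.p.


V/V_ref = 93 / 93 = 1.0
log10(1.0) = 0.0
20 * 0.0 = 0.0
L = 71 + 0.0 = 71.0 dB

71.0


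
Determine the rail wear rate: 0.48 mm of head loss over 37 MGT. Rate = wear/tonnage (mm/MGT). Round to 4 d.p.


Wear rate = total wear / cumulative tonnage
Rate = 0.48 / 37
Rate = 0.0130 mm/MGT

0.0130


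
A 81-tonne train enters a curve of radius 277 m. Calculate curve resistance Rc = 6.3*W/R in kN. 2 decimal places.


Rc = 6.3 * W / R
Rc = 6.3 * 81 / 277
Rc = 510.3 / 277
Rc = 1.84 kN

1.84


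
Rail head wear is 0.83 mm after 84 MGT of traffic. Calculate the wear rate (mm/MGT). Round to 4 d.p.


Wear rate = total wear / cumulative tonnage
Rate = 0.83 / 84
Rate = 0.0099 mm/MGT

0.0099


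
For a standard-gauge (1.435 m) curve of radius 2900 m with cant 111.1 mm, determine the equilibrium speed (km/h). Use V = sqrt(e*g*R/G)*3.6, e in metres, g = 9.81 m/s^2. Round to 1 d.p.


Convert cant: e = 111.1 mm = 0.1111 m
V_ms = sqrt(0.1111 * 9.81 * 2900 / 1.435)
V_ms = sqrt(2202.567178) = 46.9315 m/s
V = 46.9315 * 3.6 = 169.0 km/h

169.0


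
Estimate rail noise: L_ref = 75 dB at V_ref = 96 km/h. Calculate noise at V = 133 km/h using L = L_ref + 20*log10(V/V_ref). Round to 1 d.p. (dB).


V/V_ref = 133 / 96 = 1.385417
log10(1.385417) = 0.14158
20 * 0.14158 = 2.8316
L = 75 + 2.8316 = 77.8 dB

77.8


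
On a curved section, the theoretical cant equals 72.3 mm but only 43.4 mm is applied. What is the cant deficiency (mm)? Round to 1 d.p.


Cant deficiency = equilibrium cant - actual cant
CD = 72.3 - 43.4
CD = 28.9 mm

28.9


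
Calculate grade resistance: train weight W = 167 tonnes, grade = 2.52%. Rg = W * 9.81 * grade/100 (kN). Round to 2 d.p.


Rg = W * 9.81 * grade / 100
Rg = 167 * 9.81 * 2.52 / 100
Rg = 1638.27 * 0.0252
Rg = 41.28 kN

41.28


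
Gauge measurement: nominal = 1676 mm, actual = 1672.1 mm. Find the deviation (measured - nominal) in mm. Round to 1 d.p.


Deviation = measured - nominal
Deviation = 1672.1 - 1676
Deviation = -3.9 mm

-3.9


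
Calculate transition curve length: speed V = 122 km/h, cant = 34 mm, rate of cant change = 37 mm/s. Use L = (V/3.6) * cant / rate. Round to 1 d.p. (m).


Convert speed: V = 122 / 3.6 = 33.8889 m/s
L = 33.8889 * 34 / 37
L = 1152.2222 / 37
L = 31.1 m

31.1


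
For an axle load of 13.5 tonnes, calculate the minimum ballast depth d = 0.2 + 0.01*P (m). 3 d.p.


d = 0.2 + 0.01 * 13.5
d = 0.2 + 0.135
d = 0.335 m

0.335


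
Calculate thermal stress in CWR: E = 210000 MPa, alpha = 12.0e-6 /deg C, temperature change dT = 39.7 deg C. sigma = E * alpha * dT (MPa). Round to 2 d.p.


sigma = E * alpha * dT
sigma = 210000 * 12.0e-6 * 39.7
sigma = 2.52 * 39.7
sigma = 100.04 MPa

100.04


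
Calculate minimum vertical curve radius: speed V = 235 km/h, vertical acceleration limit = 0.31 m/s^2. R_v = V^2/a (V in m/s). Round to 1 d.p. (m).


Convert speed: V = 235 / 3.6 = 65.2778 m/s
V^2 = 4261.1883 m^2/s^2
R_v = 4261.1883 / 0.31
R_v = 13745.8 m

13745.8


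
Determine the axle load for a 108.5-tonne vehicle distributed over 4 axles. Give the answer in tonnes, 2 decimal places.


Load per axle = total weight / number of axles
Load = 108.5 / 4
Load = 27.13 tonnes

27.13


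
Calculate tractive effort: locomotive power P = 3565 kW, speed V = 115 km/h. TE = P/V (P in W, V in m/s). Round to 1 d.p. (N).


Convert: P = 3565 kW = 3565000 W
V = 115 / 3.6 = 31.9444 m/s
TE = 3565000 / 31.9444
TE = 111600.0 N

111600.0


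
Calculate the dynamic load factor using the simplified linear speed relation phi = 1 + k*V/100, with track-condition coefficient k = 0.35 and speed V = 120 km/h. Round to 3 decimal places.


phi = 1 + k * V / 100
phi = 1 + 0.35 * 120 / 100
phi = 1 + 0.42
phi = 1.420

1.420


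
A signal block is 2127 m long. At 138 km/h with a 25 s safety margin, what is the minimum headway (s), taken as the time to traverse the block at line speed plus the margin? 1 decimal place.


V = 138 / 3.6 = 38.3333 m/s
Block traversal time = 2127 / 38.3333 = 55.487 s
Headway = 55.487 + 25
Headway = 80.5 s

80.5


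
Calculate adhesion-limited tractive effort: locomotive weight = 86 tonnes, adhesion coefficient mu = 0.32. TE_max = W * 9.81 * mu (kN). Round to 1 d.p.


TE_max = W * g * mu
TE_max = 86 * 9.81 * 0.32
TE_max = 843.66 * 0.32
TE_max = 270.0 kN

270.0


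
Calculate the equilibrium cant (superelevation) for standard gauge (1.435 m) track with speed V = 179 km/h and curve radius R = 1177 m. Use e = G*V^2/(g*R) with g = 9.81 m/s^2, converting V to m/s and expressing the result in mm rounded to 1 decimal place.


Convert speed: V = 179 / 3.6 = 49.7222 m/s
Apply formula: e = 1.435 * 49.7222^2 / (9.81 * 1177)
e = 1.435 * 2472.2994 / 11546.37
e = 0.307261 m = 307.3 mm

307.3


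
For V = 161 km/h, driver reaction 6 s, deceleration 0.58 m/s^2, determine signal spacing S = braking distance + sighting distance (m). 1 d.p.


V = 161 / 3.6 = 44.7222 m/s
Braking distance = 44.7222^2 / (2*0.58) = 1724.2044 m
Sighting distance = 44.7222 * 6 = 268.3333 m
S = 1724.2044 + 268.3333 = 1992.5 m

1992.5


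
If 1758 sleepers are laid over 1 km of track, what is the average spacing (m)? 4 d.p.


Spacing = 1000 m / number of sleepers
Spacing = 1000 / 1758
Spacing = 0.5688 m

0.5688


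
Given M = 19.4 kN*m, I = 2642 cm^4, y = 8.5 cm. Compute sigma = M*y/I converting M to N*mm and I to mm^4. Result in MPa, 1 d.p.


Convert units:
M = 19.4 kN*m = 19400000 N*mm
y = 8.5 cm = 85 mm
I = 2642 cm^4 = 26420000 mm^4
sigma = 19400000 * 85 / 26420000
sigma = 62.4 MPa

62.4


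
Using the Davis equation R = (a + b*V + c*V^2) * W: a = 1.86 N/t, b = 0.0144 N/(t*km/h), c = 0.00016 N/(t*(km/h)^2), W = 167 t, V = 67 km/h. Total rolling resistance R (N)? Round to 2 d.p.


b*V = 0.0144 * 67 = 0.9648
c*V^2 = 0.00016 * 4489 = 0.71824
R_per_t = 1.86 + 0.9648 + 0.71824 = 3.54304 N/t
R_total = 3.54304 * 167 = 591.69 N

591.69


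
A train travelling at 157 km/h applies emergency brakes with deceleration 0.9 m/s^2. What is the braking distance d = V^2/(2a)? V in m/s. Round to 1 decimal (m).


Convert speed: V = 157 / 3.6 = 43.6111 m/s
V^2 = 1901.929
d = 1901.929 / (2 * 0.9)
d = 1901.929 / 1.8
d = 1056.6 m

1056.6


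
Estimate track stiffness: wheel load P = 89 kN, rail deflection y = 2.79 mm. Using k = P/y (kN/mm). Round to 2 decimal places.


Track stiffness k = P / y
k = 89 / 2.79
k = 31.90 kN/mm

31.90


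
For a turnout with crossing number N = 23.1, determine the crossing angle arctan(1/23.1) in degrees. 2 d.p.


1/N = 1/23.1 = 0.04329
angle = arctan(0.04329) = 0.043263 rad
angle = 0.043263 * 180/pi = 2.48 degrees

2.48


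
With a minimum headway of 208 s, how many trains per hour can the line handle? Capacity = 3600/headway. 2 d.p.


Capacity = 3600 / headway
Capacity = 3600 / 208
Capacity = 17.31 trains/hour

17.31


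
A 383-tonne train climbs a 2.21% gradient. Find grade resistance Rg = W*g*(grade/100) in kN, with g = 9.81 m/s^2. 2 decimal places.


Rg = W * 9.81 * grade / 100
Rg = 383 * 9.81 * 2.21 / 100
Rg = 3757.23 * 0.0221
Rg = 83.03 kN

83.03


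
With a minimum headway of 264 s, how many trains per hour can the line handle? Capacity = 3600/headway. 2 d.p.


Capacity = 3600 / headway
Capacity = 3600 / 264
Capacity = 13.64 trains/hour

13.64


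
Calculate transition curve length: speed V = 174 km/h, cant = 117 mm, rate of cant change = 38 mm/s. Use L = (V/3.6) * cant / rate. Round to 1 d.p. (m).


Convert speed: V = 174 / 3.6 = 48.3333 m/s
L = 48.3333 * 117 / 38
L = 5655.0 / 38
L = 148.8 m

148.8


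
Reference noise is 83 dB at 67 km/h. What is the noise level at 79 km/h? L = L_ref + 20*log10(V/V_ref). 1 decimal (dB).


V/V_ref = 79 / 67 = 1.179104
log10(1.179104) = 0.071552
20 * 0.071552 = 1.431
L = 83 + 1.431 = 84.4 dB

84.4


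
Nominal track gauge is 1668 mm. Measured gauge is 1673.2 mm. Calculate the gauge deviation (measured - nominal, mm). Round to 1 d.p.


Deviation = measured - nominal
Deviation = 1673.2 - 1668
Deviation = 5.2 mm

5.2


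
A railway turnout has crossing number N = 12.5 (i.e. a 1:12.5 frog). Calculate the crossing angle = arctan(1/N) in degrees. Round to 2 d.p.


1/N = 1/12.5 = 0.08
angle = arctan(0.08) = 0.07983 rad
angle = 0.07983 * 180/pi = 4.57 degrees

4.57


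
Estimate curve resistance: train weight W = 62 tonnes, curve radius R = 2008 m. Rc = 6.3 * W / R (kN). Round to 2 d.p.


Rc = 6.3 * W / R
Rc = 6.3 * 62 / 2008
Rc = 390.6 / 2008
Rc = 0.19 kN

0.19


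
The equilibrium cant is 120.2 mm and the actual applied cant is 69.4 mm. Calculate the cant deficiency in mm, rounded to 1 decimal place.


Cant deficiency = equilibrium cant - actual cant
CD = 120.2 - 69.4
CD = 50.8 mm

50.8


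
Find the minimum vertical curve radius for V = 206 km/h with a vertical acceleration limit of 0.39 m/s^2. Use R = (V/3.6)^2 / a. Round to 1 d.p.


Convert speed: V = 206 / 3.6 = 57.2222 m/s
V^2 = 3274.3827 m^2/s^2
R_v = 3274.3827 / 0.39
R_v = 8395.9 m

8395.9


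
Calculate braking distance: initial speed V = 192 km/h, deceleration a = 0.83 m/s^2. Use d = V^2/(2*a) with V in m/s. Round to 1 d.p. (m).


Convert speed: V = 192 / 3.6 = 53.3333 m/s
V^2 = 2844.4444
d = 2844.4444 / (2 * 0.83)
d = 2844.4444 / 1.66
d = 1713.5 m

1713.5
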